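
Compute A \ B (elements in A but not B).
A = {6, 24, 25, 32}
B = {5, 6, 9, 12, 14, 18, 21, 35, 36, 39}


Set A = {6, 24, 25, 32}
Set B = {5, 6, 9, 12, 14, 18, 21, 35, 36, 39}
A \ B includes elements in A that are not in B.
Check each element of A:
6 (in B, remove), 24 (not in B, keep), 25 (not in B, keep), 32 (not in B, keep)
A \ B = {24, 25, 32}

{24, 25, 32}


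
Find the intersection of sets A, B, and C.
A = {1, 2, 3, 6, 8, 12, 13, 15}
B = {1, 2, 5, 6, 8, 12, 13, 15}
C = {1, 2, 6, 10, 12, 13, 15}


Set A = {1, 2, 3, 6, 8, 12, 13, 15}
Set B = {1, 2, 5, 6, 8, 12, 13, 15}
Set C = {1, 2, 6, 10, 12, 13, 15}
First, A ∩ B = {1, 2, 6, 8, 12, 13, 15}
Then, (A ∩ B) ∩ C = {1, 2, 6, 12, 13, 15}

{1, 2, 6, 12, 13, 15}


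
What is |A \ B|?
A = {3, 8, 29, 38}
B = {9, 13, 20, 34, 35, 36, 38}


Set A = {3, 8, 29, 38}
Set B = {9, 13, 20, 34, 35, 36, 38}
A \ B = {3, 8, 29}
|A \ B| = 3

3


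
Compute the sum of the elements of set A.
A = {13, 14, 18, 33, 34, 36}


Set A = {13, 14, 18, 33, 34, 36}
Sum = 13 + 14 + 18 + 33 + 34 + 36 = 148

148


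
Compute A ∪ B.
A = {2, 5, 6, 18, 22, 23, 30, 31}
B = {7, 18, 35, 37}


Set A = {2, 5, 6, 18, 22, 23, 30, 31}
Set B = {7, 18, 35, 37}
A ∪ B includes all elements in either set.
Elements from A: {2, 5, 6, 18, 22, 23, 30, 31}
Elements from B not already included: {7, 35, 37}
A ∪ B = {2, 5, 6, 7, 18, 22, 23, 30, 31, 35, 37}

{2, 5, 6, 7, 18, 22, 23, 30, 31, 35, 37}


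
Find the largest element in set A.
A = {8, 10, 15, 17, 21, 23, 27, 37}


Set A = {8, 10, 15, 17, 21, 23, 27, 37}
Elements in ascending order: 8, 10, 15, 17, 21, 23, 27, 37
The largest element is 37.

37


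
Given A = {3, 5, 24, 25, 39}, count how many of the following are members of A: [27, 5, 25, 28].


Set A = {3, 5, 24, 25, 39}
Candidates: [27, 5, 25, 28]
Check each candidate:
27 ∉ A, 5 ∈ A, 25 ∈ A, 28 ∉ A
Count of candidates in A: 2

2


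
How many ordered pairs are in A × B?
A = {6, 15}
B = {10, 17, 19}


Set A = {6, 15} has 2 elements.
Set B = {10, 17, 19} has 3 elements.
|A × B| = |A| × |B| = 2 × 3 = 6

6


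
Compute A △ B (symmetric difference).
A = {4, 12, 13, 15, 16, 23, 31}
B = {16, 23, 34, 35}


Set A = {4, 12, 13, 15, 16, 23, 31}
Set B = {16, 23, 34, 35}
A △ B = (A \ B) ∪ (B \ A)
Elements in A but not B: {4, 12, 13, 15, 31}
Elements in B but not A: {34, 35}
A △ B = {4, 12, 13, 15, 31, 34, 35}

{4, 12, 13, 15, 31, 34, 35}


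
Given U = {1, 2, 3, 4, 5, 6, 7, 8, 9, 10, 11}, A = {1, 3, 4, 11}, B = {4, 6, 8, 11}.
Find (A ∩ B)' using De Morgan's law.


U = {1, 2, 3, 4, 5, 6, 7, 8, 9, 10, 11}
A = {1, 3, 4, 11}, B = {4, 6, 8, 11}
A ∩ B = {4, 11}
(A ∩ B)' = U \ (A ∩ B) = {1, 2, 3, 5, 6, 7, 8, 9, 10}
Verification via A' ∪ B': A' = {2, 5, 6, 7, 8, 9, 10}, B' = {1, 2, 3, 5, 7, 9, 10}
A' ∪ B' = {1, 2, 3, 5, 6, 7, 8, 9, 10} ✓

{1, 2, 3, 5, 6, 7, 8, 9, 10}


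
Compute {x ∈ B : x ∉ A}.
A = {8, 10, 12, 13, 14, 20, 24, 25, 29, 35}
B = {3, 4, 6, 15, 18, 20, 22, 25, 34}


Set A = {8, 10, 12, 13, 14, 20, 24, 25, 29, 35}
Set B = {3, 4, 6, 15, 18, 20, 22, 25, 34}
Check each element of B against A:
3 ∉ A (include), 4 ∉ A (include), 6 ∉ A (include), 15 ∉ A (include), 18 ∉ A (include), 20 ∈ A, 22 ∉ A (include), 25 ∈ A, 34 ∉ A (include)
Elements of B not in A: {3, 4, 6, 15, 18, 22, 34}

{3, 4, 6, 15, 18, 22, 34}


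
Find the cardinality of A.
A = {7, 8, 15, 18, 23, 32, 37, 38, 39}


Set A = {7, 8, 15, 18, 23, 32, 37, 38, 39}
Listing elements: 7, 8, 15, 18, 23, 32, 37, 38, 39
Counting: 9 elements
|A| = 9

9


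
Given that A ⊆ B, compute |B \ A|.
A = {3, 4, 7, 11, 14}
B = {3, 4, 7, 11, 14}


Set A = {3, 4, 7, 11, 14}, |A| = 5
Set B = {3, 4, 7, 11, 14}, |B| = 5
Since A ⊆ B: B \ A = {}
|B| - |A| = 5 - 5 = 0

0


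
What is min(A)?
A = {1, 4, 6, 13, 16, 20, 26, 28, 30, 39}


Set A = {1, 4, 6, 13, 16, 20, 26, 28, 30, 39}
Elements in ascending order: 1, 4, 6, 13, 16, 20, 26, 28, 30, 39
The smallest element is 1.

1


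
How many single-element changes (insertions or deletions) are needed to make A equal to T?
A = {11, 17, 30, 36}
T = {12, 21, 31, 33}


Set A = {11, 17, 30, 36}
Set T = {12, 21, 31, 33}
Elements to remove from A (in A, not in T): {11, 17, 30, 36} → 4 removals
Elements to add to A (in T, not in A): {12, 21, 31, 33} → 4 additions
Total edits = 4 + 4 = 8

8


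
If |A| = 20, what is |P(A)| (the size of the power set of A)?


The set has 20 elements.
The power set contains all possible subsets.
|P(A)| = 2^|A| = 2^20 = 1048576

1048576


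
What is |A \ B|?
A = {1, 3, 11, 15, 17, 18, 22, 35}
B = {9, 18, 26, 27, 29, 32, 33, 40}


Set A = {1, 3, 11, 15, 17, 18, 22, 35}
Set B = {9, 18, 26, 27, 29, 32, 33, 40}
A \ B = {1, 3, 11, 15, 17, 22, 35}
|A \ B| = 7

7


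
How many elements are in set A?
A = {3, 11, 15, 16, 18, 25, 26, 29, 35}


Set A = {3, 11, 15, 16, 18, 25, 26, 29, 35}
Listing elements: 3, 11, 15, 16, 18, 25, 26, 29, 35
Counting: 9 elements
|A| = 9

9


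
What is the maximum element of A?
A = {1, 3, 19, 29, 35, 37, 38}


Set A = {1, 3, 19, 29, 35, 37, 38}
Elements in ascending order: 1, 3, 19, 29, 35, 37, 38
The largest element is 38.

38


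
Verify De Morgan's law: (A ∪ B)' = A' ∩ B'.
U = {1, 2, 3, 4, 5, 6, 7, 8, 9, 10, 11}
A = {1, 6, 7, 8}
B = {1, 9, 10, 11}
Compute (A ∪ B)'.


U = {1, 2, 3, 4, 5, 6, 7, 8, 9, 10, 11}
A = {1, 6, 7, 8}, B = {1, 9, 10, 11}
A ∪ B = {1, 6, 7, 8, 9, 10, 11}
(A ∪ B)' = U \ (A ∪ B) = {2, 3, 4, 5}
Verification via A' ∩ B': A' = {2, 3, 4, 5, 9, 10, 11}, B' = {2, 3, 4, 5, 6, 7, 8}
A' ∩ B' = {2, 3, 4, 5} ✓

{2, 3, 4, 5}


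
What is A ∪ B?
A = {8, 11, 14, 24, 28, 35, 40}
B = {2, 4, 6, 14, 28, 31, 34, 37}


Set A = {8, 11, 14, 24, 28, 35, 40}
Set B = {2, 4, 6, 14, 28, 31, 34, 37}
A ∪ B includes all elements in either set.
Elements from A: {8, 11, 14, 24, 28, 35, 40}
Elements from B not already included: {2, 4, 6, 31, 34, 37}
A ∪ B = {2, 4, 6, 8, 11, 14, 24, 28, 31, 34, 35, 37, 40}

{2, 4, 6, 8, 11, 14, 24, 28, 31, 34, 35, 37, 40}


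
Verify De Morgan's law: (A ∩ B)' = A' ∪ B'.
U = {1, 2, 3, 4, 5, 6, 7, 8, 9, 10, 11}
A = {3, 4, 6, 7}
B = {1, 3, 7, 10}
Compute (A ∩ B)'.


U = {1, 2, 3, 4, 5, 6, 7, 8, 9, 10, 11}
A = {3, 4, 6, 7}, B = {1, 3, 7, 10}
A ∩ B = {3, 7}
(A ∩ B)' = U \ (A ∩ B) = {1, 2, 4, 5, 6, 8, 9, 10, 11}
Verification via A' ∪ B': A' = {1, 2, 5, 8, 9, 10, 11}, B' = {2, 4, 5, 6, 8, 9, 11}
A' ∪ B' = {1, 2, 4, 5, 6, 8, 9, 10, 11} ✓

{1, 2, 4, 5, 6, 8, 9, 10, 11}


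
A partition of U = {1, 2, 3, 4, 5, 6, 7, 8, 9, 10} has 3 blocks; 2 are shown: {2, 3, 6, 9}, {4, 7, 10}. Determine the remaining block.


U = {1, 2, 3, 4, 5, 6, 7, 8, 9, 10}
Shown blocks: {2, 3, 6, 9}, {4, 7, 10}
A partition's blocks are pairwise disjoint and cover U, so the missing block = U \ (union of shown blocks).
Union of shown blocks: {2, 3, 4, 6, 7, 9, 10}
Missing block = U \ (union) = {1, 5, 8}

{1, 5, 8}


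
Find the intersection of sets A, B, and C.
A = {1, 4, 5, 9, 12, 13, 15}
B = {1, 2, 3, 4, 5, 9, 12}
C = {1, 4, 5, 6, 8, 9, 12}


Set A = {1, 4, 5, 9, 12, 13, 15}
Set B = {1, 2, 3, 4, 5, 9, 12}
Set C = {1, 4, 5, 6, 8, 9, 12}
First, A ∩ B = {1, 4, 5, 9, 12}
Then, (A ∩ B) ∩ C = {1, 4, 5, 9, 12}

{1, 4, 5, 9, 12}


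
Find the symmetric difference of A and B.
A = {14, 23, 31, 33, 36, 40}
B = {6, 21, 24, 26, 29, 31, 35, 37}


Set A = {14, 23, 31, 33, 36, 40}
Set B = {6, 21, 24, 26, 29, 31, 35, 37}
A △ B = (A \ B) ∪ (B \ A)
Elements in A but not B: {14, 23, 33, 36, 40}
Elements in B but not A: {6, 21, 24, 26, 29, 35, 37}
A △ B = {6, 14, 21, 23, 24, 26, 29, 33, 35, 36, 37, 40}

{6, 14, 21, 23, 24, 26, 29, 33, 35, 36, 37, 40}


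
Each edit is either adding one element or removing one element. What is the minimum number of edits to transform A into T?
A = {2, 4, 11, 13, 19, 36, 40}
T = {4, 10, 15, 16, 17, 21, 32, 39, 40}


Set A = {2, 4, 11, 13, 19, 36, 40}
Set T = {4, 10, 15, 16, 17, 21, 32, 39, 40}
Elements to remove from A (in A, not in T): {2, 11, 13, 19, 36} → 5 removals
Elements to add to A (in T, not in A): {10, 15, 16, 17, 21, 32, 39} → 7 additions
Total edits = 5 + 7 = 12

12


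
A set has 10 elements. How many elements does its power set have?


The set has 10 elements.
The power set contains all possible subsets.
|P(A)| = 2^|A| = 2^10 = 1024

1024


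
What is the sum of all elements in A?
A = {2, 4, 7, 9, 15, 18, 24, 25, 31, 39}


Set A = {2, 4, 7, 9, 15, 18, 24, 25, 31, 39}
Sum = 2 + 4 + 7 + 9 + 15 + 18 + 24 + 25 + 31 + 39 = 174

174


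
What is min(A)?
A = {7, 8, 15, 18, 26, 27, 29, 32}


Set A = {7, 8, 15, 18, 26, 27, 29, 32}
Elements in ascending order: 7, 8, 15, 18, 26, 27, 29, 32
The smallest element is 7.

7


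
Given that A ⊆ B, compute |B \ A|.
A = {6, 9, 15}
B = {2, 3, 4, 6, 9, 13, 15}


Set A = {6, 9, 15}, |A| = 3
Set B = {2, 3, 4, 6, 9, 13, 15}, |B| = 7
Since A ⊆ B: B \ A = {2, 3, 4, 13}
|B| - |A| = 7 - 3 = 4

4


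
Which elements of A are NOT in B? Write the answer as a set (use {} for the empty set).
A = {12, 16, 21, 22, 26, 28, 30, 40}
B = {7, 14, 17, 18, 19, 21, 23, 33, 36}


Set A = {12, 16, 21, 22, 26, 28, 30, 40}
Set B = {7, 14, 17, 18, 19, 21, 23, 33, 36}
Check each element of A against B:
12 ∉ B (include), 16 ∉ B (include), 21 ∈ B, 22 ∉ B (include), 26 ∉ B (include), 28 ∉ B (include), 30 ∉ B (include), 40 ∉ B (include)
Elements of A not in B: {12, 16, 22, 26, 28, 30, 40}

{12, 16, 22, 26, 28, 30, 40}


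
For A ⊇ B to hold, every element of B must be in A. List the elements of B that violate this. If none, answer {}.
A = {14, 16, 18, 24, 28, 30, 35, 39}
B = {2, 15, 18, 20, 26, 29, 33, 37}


Set A = {14, 16, 18, 24, 28, 30, 35, 39}
Set B = {2, 15, 18, 20, 26, 29, 33, 37}
Check each element of B against A:
2 ∉ A (include), 15 ∉ A (include), 18 ∈ A, 20 ∉ A (include), 26 ∉ A (include), 29 ∉ A (include), 33 ∉ A (include), 37 ∉ A (include)
Elements of B not in A: {2, 15, 20, 26, 29, 33, 37}

{2, 15, 20, 26, 29, 33, 37}


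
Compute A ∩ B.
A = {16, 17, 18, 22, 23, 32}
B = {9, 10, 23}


Set A = {16, 17, 18, 22, 23, 32}
Set B = {9, 10, 23}
A ∩ B includes only elements in both sets.
Check each element of A against B:
16 ✗, 17 ✗, 18 ✗, 22 ✗, 23 ✓, 32 ✗
A ∩ B = {23}

{23}


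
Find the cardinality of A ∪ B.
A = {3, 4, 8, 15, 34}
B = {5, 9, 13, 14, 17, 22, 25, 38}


Set A = {3, 4, 8, 15, 34}, |A| = 5
Set B = {5, 9, 13, 14, 17, 22, 25, 38}, |B| = 8
A ∩ B = {}, |A ∩ B| = 0
|A ∪ B| = |A| + |B| - |A ∩ B| = 5 + 8 - 0 = 13

13


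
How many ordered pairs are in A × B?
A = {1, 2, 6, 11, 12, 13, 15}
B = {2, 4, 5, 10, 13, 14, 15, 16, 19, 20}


Set A = {1, 2, 6, 11, 12, 13, 15} has 7 elements.
Set B = {2, 4, 5, 10, 13, 14, 15, 16, 19, 20} has 10 elements.
|A × B| = |A| × |B| = 7 × 10 = 70

70


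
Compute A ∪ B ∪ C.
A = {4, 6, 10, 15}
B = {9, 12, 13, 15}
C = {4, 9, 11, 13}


Set A = {4, 6, 10, 15}
Set B = {9, 12, 13, 15}
Set C = {4, 9, 11, 13}
First, A ∪ B = {4, 6, 9, 10, 12, 13, 15}
Then, (A ∪ B) ∪ C = {4, 6, 9, 10, 11, 12, 13, 15}

{4, 6, 9, 10, 11, 12, 13, 15}


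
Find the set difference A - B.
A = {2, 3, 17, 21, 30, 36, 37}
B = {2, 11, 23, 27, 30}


Set A = {2, 3, 17, 21, 30, 36, 37}
Set B = {2, 11, 23, 27, 30}
A \ B includes elements in A that are not in B.
Check each element of A:
2 (in B, remove), 3 (not in B, keep), 17 (not in B, keep), 21 (not in B, keep), 30 (in B, remove), 36 (not in B, keep), 37 (not in B, keep)
A \ B = {3, 17, 21, 36, 37}

{3, 17, 21, 36, 37}


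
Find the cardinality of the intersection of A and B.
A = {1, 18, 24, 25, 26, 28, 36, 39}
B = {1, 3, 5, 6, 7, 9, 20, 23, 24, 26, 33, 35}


Set A = {1, 18, 24, 25, 26, 28, 36, 39}
Set B = {1, 3, 5, 6, 7, 9, 20, 23, 24, 26, 33, 35}
A ∩ B = {1, 24, 26}
|A ∩ B| = 3

3


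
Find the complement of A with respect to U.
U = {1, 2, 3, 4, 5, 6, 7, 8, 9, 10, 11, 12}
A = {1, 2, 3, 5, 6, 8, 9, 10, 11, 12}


Universal set U = {1, 2, 3, 4, 5, 6, 7, 8, 9, 10, 11, 12}
Set A = {1, 2, 3, 5, 6, 8, 9, 10, 11, 12}
A' = U \ A = elements in U but not in A
Checking each element of U:
1 (in A, exclude), 2 (in A, exclude), 3 (in A, exclude), 4 (not in A, include), 5 (in A, exclude), 6 (in A, exclude), 7 (not in A, include), 8 (in A, exclude), 9 (in A, exclude), 10 (in A, exclude), 11 (in A, exclude), 12 (in A, exclude)
A' = {4, 7}

{4, 7}


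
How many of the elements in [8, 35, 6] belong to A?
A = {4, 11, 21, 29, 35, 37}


Set A = {4, 11, 21, 29, 35, 37}
Candidates: [8, 35, 6]
Check each candidate:
8 ∉ A, 35 ∈ A, 6 ∉ A
Count of candidates in A: 1

1


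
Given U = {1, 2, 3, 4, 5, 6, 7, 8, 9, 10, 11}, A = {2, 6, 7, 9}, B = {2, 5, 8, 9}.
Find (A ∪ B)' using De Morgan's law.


U = {1, 2, 3, 4, 5, 6, 7, 8, 9, 10, 11}
A = {2, 6, 7, 9}, B = {2, 5, 8, 9}
A ∪ B = {2, 5, 6, 7, 8, 9}
(A ∪ B)' = U \ (A ∪ B) = {1, 3, 4, 10, 11}
Verification via A' ∩ B': A' = {1, 3, 4, 5, 8, 10, 11}, B' = {1, 3, 4, 6, 7, 10, 11}
A' ∩ B' = {1, 3, 4, 10, 11} ✓

{1, 3, 4, 10, 11}


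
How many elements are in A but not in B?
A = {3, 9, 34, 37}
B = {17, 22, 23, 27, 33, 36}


Set A = {3, 9, 34, 37}
Set B = {17, 22, 23, 27, 33, 36}
A \ B = {3, 9, 34, 37}
|A \ B| = 4

4


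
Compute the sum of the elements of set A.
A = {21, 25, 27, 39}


Set A = {21, 25, 27, 39}
Sum = 21 + 25 + 27 + 39 = 112

112


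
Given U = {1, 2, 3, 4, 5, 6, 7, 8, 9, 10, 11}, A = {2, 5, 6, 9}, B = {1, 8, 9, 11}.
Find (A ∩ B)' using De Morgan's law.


U = {1, 2, 3, 4, 5, 6, 7, 8, 9, 10, 11}
A = {2, 5, 6, 9}, B = {1, 8, 9, 11}
A ∩ B = {9}
(A ∩ B)' = U \ (A ∩ B) = {1, 2, 3, 4, 5, 6, 7, 8, 10, 11}
Verification via A' ∪ B': A' = {1, 3, 4, 7, 8, 10, 11}, B' = {2, 3, 4, 5, 6, 7, 10}
A' ∪ B' = {1, 2, 3, 4, 5, 6, 7, 8, 10, 11} ✓

{1, 2, 3, 4, 5, 6, 7, 8, 10, 11}


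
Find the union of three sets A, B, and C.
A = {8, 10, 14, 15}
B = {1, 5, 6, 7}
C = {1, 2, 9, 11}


Set A = {8, 10, 14, 15}
Set B = {1, 5, 6, 7}
Set C = {1, 2, 9, 11}
First, A ∪ B = {1, 5, 6, 7, 8, 10, 14, 15}
Then, (A ∪ B) ∪ C = {1, 2, 5, 6, 7, 8, 9, 10, 11, 14, 15}

{1, 2, 5, 6, 7, 8, 9, 10, 11, 14, 15}


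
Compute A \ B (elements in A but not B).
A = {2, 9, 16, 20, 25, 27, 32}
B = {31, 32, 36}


Set A = {2, 9, 16, 20, 25, 27, 32}
Set B = {31, 32, 36}
A \ B includes elements in A that are not in B.
Check each element of A:
2 (not in B, keep), 9 (not in B, keep), 16 (not in B, keep), 20 (not in B, keep), 25 (not in B, keep), 27 (not in B, keep), 32 (in B, remove)
A \ B = {2, 9, 16, 20, 25, 27}

{2, 9, 16, 20, 25, 27}


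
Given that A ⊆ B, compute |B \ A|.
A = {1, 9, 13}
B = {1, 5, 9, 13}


Set A = {1, 9, 13}, |A| = 3
Set B = {1, 5, 9, 13}, |B| = 4
Since A ⊆ B: B \ A = {5}
|B| - |A| = 4 - 3 = 1

1


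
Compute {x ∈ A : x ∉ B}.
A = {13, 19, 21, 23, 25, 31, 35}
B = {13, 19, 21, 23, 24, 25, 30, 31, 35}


Set A = {13, 19, 21, 23, 25, 31, 35}
Set B = {13, 19, 21, 23, 24, 25, 30, 31, 35}
Check each element of A against B:
13 ∈ B, 19 ∈ B, 21 ∈ B, 23 ∈ B, 25 ∈ B, 31 ∈ B, 35 ∈ B
Elements of A not in B: {}

{}


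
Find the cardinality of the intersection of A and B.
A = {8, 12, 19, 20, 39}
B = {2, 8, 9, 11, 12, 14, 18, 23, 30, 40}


Set A = {8, 12, 19, 20, 39}
Set B = {2, 8, 9, 11, 12, 14, 18, 23, 30, 40}
A ∩ B = {8, 12}
|A ∩ B| = 2

2


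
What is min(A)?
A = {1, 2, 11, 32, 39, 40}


Set A = {1, 2, 11, 32, 39, 40}
Elements in ascending order: 1, 2, 11, 32, 39, 40
The smallest element is 1.

1


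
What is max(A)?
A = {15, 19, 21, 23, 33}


Set A = {15, 19, 21, 23, 33}
Elements in ascending order: 15, 19, 21, 23, 33
The largest element is 33.

33


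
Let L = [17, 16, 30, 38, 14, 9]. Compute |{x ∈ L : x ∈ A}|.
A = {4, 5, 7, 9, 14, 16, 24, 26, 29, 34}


Set A = {4, 5, 7, 9, 14, 16, 24, 26, 29, 34}
Candidates: [17, 16, 30, 38, 14, 9]
Check each candidate:
17 ∉ A, 16 ∈ A, 30 ∉ A, 38 ∉ A, 14 ∈ A, 9 ∈ A
Count of candidates in A: 3

3


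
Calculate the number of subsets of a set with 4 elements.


The set has 4 elements.
The power set contains all possible subsets.
|P(A)| = 2^|A| = 2^4 = 16

16


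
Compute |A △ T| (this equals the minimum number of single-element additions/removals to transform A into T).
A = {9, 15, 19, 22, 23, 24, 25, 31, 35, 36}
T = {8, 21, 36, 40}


Set A = {9, 15, 19, 22, 23, 24, 25, 31, 35, 36}
Set T = {8, 21, 36, 40}
Elements to remove from A (in A, not in T): {9, 15, 19, 22, 23, 24, 25, 31, 35} → 9 removals
Elements to add to A (in T, not in A): {8, 21, 40} → 3 additions
Total edits = 9 + 3 = 12

12


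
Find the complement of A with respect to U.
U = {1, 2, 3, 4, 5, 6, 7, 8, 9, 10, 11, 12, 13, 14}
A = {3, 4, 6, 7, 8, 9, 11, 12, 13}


Universal set U = {1, 2, 3, 4, 5, 6, 7, 8, 9, 10, 11, 12, 13, 14}
Set A = {3, 4, 6, 7, 8, 9, 11, 12, 13}
A' = U \ A = elements in U but not in A
Checking each element of U:
1 (not in A, include), 2 (not in A, include), 3 (in A, exclude), 4 (in A, exclude), 5 (not in A, include), 6 (in A, exclude), 7 (in A, exclude), 8 (in A, exclude), 9 (in A, exclude), 10 (not in A, include), 11 (in A, exclude), 12 (in A, exclude), 13 (in A, exclude), 14 (not in A, include)
A' = {1, 2, 5, 10, 14}

{1, 2, 5, 10, 14}


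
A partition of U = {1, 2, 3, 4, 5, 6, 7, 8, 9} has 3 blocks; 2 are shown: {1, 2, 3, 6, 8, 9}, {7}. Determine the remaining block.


U = {1, 2, 3, 4, 5, 6, 7, 8, 9}
Shown blocks: {1, 2, 3, 6, 8, 9}, {7}
A partition's blocks are pairwise disjoint and cover U, so the missing block = U \ (union of shown blocks).
Union of shown blocks: {1, 2, 3, 6, 7, 8, 9}
Missing block = U \ (union) = {4, 5}

{4, 5}


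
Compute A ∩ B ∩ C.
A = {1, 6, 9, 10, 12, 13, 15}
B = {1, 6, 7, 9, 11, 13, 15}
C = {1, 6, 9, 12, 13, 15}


Set A = {1, 6, 9, 10, 12, 13, 15}
Set B = {1, 6, 7, 9, 11, 13, 15}
Set C = {1, 6, 9, 12, 13, 15}
First, A ∩ B = {1, 6, 9, 13, 15}
Then, (A ∩ B) ∩ C = {1, 6, 9, 13, 15}

{1, 6, 9, 13, 15}


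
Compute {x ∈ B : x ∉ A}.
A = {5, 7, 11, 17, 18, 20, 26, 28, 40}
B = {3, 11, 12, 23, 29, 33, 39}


Set A = {5, 7, 11, 17, 18, 20, 26, 28, 40}
Set B = {3, 11, 12, 23, 29, 33, 39}
Check each element of B against A:
3 ∉ A (include), 11 ∈ A, 12 ∉ A (include), 23 ∉ A (include), 29 ∉ A (include), 33 ∉ A (include), 39 ∉ A (include)
Elements of B not in A: {3, 12, 23, 29, 33, 39}

{3, 12, 23, 29, 33, 39}


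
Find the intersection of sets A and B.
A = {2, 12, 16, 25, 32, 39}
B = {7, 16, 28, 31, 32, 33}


Set A = {2, 12, 16, 25, 32, 39}
Set B = {7, 16, 28, 31, 32, 33}
A ∩ B includes only elements in both sets.
Check each element of A against B:
2 ✗, 12 ✗, 16 ✓, 25 ✗, 32 ✓, 39 ✗
A ∩ B = {16, 32}

{16, 32}


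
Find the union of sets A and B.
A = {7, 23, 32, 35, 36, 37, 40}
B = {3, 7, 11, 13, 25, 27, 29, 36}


Set A = {7, 23, 32, 35, 36, 37, 40}
Set B = {3, 7, 11, 13, 25, 27, 29, 36}
A ∪ B includes all elements in either set.
Elements from A: {7, 23, 32, 35, 36, 37, 40}
Elements from B not already included: {3, 11, 13, 25, 27, 29}
A ∪ B = {3, 7, 11, 13, 23, 25, 27, 29, 32, 35, 36, 37, 40}

{3, 7, 11, 13, 23, 25, 27, 29, 32, 35, 36, 37, 40}


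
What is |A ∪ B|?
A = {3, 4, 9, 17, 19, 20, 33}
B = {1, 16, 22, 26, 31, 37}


Set A = {3, 4, 9, 17, 19, 20, 33}, |A| = 7
Set B = {1, 16, 22, 26, 31, 37}, |B| = 6
A ∩ B = {}, |A ∩ B| = 0
|A ∪ B| = |A| + |B| - |A ∩ B| = 7 + 6 - 0 = 13

13


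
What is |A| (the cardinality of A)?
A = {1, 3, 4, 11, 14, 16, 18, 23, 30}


Set A = {1, 3, 4, 11, 14, 16, 18, 23, 30}
Listing elements: 1, 3, 4, 11, 14, 16, 18, 23, 30
Counting: 9 elements
|A| = 9

9


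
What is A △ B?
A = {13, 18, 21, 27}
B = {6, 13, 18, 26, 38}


Set A = {13, 18, 21, 27}
Set B = {6, 13, 18, 26, 38}
A △ B = (A \ B) ∪ (B \ A)
Elements in A but not B: {21, 27}
Elements in B but not A: {6, 26, 38}
A △ B = {6, 21, 26, 27, 38}

{6, 21, 26, 27, 38}


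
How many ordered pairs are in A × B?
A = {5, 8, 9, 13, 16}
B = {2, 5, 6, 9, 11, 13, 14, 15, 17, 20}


Set A = {5, 8, 9, 13, 16} has 5 elements.
Set B = {2, 5, 6, 9, 11, 13, 14, 15, 17, 20} has 10 elements.
|A × B| = |A| × |B| = 5 × 10 = 50

50


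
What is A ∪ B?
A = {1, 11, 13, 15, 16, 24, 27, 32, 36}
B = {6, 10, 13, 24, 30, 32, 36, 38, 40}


Set A = {1, 11, 13, 15, 16, 24, 27, 32, 36}
Set B = {6, 10, 13, 24, 30, 32, 36, 38, 40}
A ∪ B includes all elements in either set.
Elements from A: {1, 11, 13, 15, 16, 24, 27, 32, 36}
Elements from B not already included: {6, 10, 30, 38, 40}
A ∪ B = {1, 6, 10, 11, 13, 15, 16, 24, 27, 30, 32, 36, 38, 40}

{1, 6, 10, 11, 13, 15, 16, 24, 27, 30, 32, 36, 38, 40}


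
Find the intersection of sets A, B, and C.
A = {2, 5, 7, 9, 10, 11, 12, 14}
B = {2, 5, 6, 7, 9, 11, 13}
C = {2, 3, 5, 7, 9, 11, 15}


Set A = {2, 5, 7, 9, 10, 11, 12, 14}
Set B = {2, 5, 6, 7, 9, 11, 13}
Set C = {2, 3, 5, 7, 9, 11, 15}
First, A ∩ B = {2, 5, 7, 9, 11}
Then, (A ∩ B) ∩ C = {2, 5, 7, 9, 11}

{2, 5, 7, 9, 11}


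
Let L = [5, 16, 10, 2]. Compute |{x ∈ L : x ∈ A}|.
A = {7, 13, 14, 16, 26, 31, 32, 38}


Set A = {7, 13, 14, 16, 26, 31, 32, 38}
Candidates: [5, 16, 10, 2]
Check each candidate:
5 ∉ A, 16 ∈ A, 10 ∉ A, 2 ∉ A
Count of candidates in A: 1

1


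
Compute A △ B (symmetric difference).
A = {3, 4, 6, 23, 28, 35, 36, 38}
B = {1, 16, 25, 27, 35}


Set A = {3, 4, 6, 23, 28, 35, 36, 38}
Set B = {1, 16, 25, 27, 35}
A △ B = (A \ B) ∪ (B \ A)
Elements in A but not B: {3, 4, 6, 23, 28, 36, 38}
Elements in B but not A: {1, 16, 25, 27}
A △ B = {1, 3, 4, 6, 16, 23, 25, 27, 28, 36, 38}

{1, 3, 4, 6, 16, 23, 25, 27, 28, 36, 38}


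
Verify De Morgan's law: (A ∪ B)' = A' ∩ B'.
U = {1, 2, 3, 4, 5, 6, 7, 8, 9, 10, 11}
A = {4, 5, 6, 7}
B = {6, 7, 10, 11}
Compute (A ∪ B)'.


U = {1, 2, 3, 4, 5, 6, 7, 8, 9, 10, 11}
A = {4, 5, 6, 7}, B = {6, 7, 10, 11}
A ∪ B = {4, 5, 6, 7, 10, 11}
(A ∪ B)' = U \ (A ∪ B) = {1, 2, 3, 8, 9}
Verification via A' ∩ B': A' = {1, 2, 3, 8, 9, 10, 11}, B' = {1, 2, 3, 4, 5, 8, 9}
A' ∩ B' = {1, 2, 3, 8, 9} ✓

{1, 2, 3, 8, 9}


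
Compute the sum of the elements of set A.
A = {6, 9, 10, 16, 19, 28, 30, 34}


Set A = {6, 9, 10, 16, 19, 28, 30, 34}
Sum = 6 + 9 + 10 + 16 + 19 + 28 + 30 + 34 = 152

152


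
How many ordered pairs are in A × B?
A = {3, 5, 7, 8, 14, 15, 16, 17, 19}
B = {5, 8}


Set A = {3, 5, 7, 8, 14, 15, 16, 17, 19} has 9 elements.
Set B = {5, 8} has 2 elements.
|A × B| = |A| × |B| = 9 × 2 = 18

18


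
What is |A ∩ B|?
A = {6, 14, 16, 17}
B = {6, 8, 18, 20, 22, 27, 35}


Set A = {6, 14, 16, 17}
Set B = {6, 8, 18, 20, 22, 27, 35}
A ∩ B = {6}
|A ∩ B| = 1

1


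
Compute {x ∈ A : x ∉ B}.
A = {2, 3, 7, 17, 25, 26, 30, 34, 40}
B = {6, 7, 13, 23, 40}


Set A = {2, 3, 7, 17, 25, 26, 30, 34, 40}
Set B = {6, 7, 13, 23, 40}
Check each element of A against B:
2 ∉ B (include), 3 ∉ B (include), 7 ∈ B, 17 ∉ B (include), 25 ∉ B (include), 26 ∉ B (include), 30 ∉ B (include), 34 ∉ B (include), 40 ∈ B
Elements of A not in B: {2, 3, 17, 25, 26, 30, 34}

{2, 3, 17, 25, 26, 30, 34}


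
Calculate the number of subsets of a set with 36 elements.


The set has 36 elements.
The power set contains all possible subsets.
|P(A)| = 2^|A| = 2^36 = 68719476736

68719476736


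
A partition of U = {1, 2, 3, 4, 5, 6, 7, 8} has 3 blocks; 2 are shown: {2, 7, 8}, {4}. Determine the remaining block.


U = {1, 2, 3, 4, 5, 6, 7, 8}
Shown blocks: {2, 7, 8}, {4}
A partition's blocks are pairwise disjoint and cover U, so the missing block = U \ (union of shown blocks).
Union of shown blocks: {2, 4, 7, 8}
Missing block = U \ (union) = {1, 3, 5, 6}

{1, 3, 5, 6}


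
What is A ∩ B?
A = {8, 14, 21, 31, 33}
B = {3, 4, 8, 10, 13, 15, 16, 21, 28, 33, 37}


Set A = {8, 14, 21, 31, 33}
Set B = {3, 4, 8, 10, 13, 15, 16, 21, 28, 33, 37}
A ∩ B includes only elements in both sets.
Check each element of A against B:
8 ✓, 14 ✗, 21 ✓, 31 ✗, 33 ✓
A ∩ B = {8, 21, 33}

{8, 21, 33}


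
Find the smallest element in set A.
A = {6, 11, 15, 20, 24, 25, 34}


Set A = {6, 11, 15, 20, 24, 25, 34}
Elements in ascending order: 6, 11, 15, 20, 24, 25, 34
The smallest element is 6.

6


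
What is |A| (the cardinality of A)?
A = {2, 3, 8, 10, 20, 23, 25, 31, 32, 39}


Set A = {2, 3, 8, 10, 20, 23, 25, 31, 32, 39}
Listing elements: 2, 3, 8, 10, 20, 23, 25, 31, 32, 39
Counting: 10 elements
|A| = 10

10


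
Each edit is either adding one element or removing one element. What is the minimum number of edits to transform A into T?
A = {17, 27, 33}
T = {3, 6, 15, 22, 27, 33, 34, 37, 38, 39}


Set A = {17, 27, 33}
Set T = {3, 6, 15, 22, 27, 33, 34, 37, 38, 39}
Elements to remove from A (in A, not in T): {17} → 1 removals
Elements to add to A (in T, not in A): {3, 6, 15, 22, 34, 37, 38, 39} → 8 additions
Total edits = 1 + 8 = 9

9


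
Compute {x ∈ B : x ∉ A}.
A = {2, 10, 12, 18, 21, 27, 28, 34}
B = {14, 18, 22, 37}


Set A = {2, 10, 12, 18, 21, 27, 28, 34}
Set B = {14, 18, 22, 37}
Check each element of B against A:
14 ∉ A (include), 18 ∈ A, 22 ∉ A (include), 37 ∉ A (include)
Elements of B not in A: {14, 22, 37}

{14, 22, 37}


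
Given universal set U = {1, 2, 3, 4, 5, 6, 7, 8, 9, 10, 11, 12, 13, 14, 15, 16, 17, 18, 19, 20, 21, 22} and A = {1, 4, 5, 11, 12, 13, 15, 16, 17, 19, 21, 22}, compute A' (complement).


Universal set U = {1, 2, 3, 4, 5, 6, 7, 8, 9, 10, 11, 12, 13, 14, 15, 16, 17, 18, 19, 20, 21, 22}
Set A = {1, 4, 5, 11, 12, 13, 15, 16, 17, 19, 21, 22}
A' = U \ A = elements in U but not in A
Checking each element of U:
1 (in A, exclude), 2 (not in A, include), 3 (not in A, include), 4 (in A, exclude), 5 (in A, exclude), 6 (not in A, include), 7 (not in A, include), 8 (not in A, include), 9 (not in A, include), 10 (not in A, include), 11 (in A, exclude), 12 (in A, exclude), 13 (in A, exclude), 14 (not in A, include), 15 (in A, exclude), 16 (in A, exclude), 17 (in A, exclude), 18 (not in A, include), 19 (in A, exclude), 20 (not in A, include), 21 (in A, exclude), 22 (in A, exclude)
A' = {2, 3, 6, 7, 8, 9, 10, 14, 18, 20}

{2, 3, 6, 7, 8, 9, 10, 14, 18, 20}


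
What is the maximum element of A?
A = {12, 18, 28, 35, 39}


Set A = {12, 18, 28, 35, 39}
Elements in ascending order: 12, 18, 28, 35, 39
The largest element is 39.

39


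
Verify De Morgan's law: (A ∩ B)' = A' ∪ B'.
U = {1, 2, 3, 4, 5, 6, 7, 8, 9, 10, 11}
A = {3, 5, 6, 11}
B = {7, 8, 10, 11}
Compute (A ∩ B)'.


U = {1, 2, 3, 4, 5, 6, 7, 8, 9, 10, 11}
A = {3, 5, 6, 11}, B = {7, 8, 10, 11}
A ∩ B = {11}
(A ∩ B)' = U \ (A ∩ B) = {1, 2, 3, 4, 5, 6, 7, 8, 9, 10}
Verification via A' ∪ B': A' = {1, 2, 4, 7, 8, 9, 10}, B' = {1, 2, 3, 4, 5, 6, 9}
A' ∪ B' = {1, 2, 3, 4, 5, 6, 7, 8, 9, 10} ✓

{1, 2, 3, 4, 5, 6, 7, 8, 9, 10}


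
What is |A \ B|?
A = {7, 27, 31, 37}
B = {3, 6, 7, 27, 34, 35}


Set A = {7, 27, 31, 37}
Set B = {3, 6, 7, 27, 34, 35}
A \ B = {31, 37}
|A \ B| = 2

2


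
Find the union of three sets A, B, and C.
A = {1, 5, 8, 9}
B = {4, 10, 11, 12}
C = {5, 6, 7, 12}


Set A = {1, 5, 8, 9}
Set B = {4, 10, 11, 12}
Set C = {5, 6, 7, 12}
First, A ∪ B = {1, 4, 5, 8, 9, 10, 11, 12}
Then, (A ∪ B) ∪ C = {1, 4, 5, 6, 7, 8, 9, 10, 11, 12}

{1, 4, 5, 6, 7, 8, 9, 10, 11, 12}


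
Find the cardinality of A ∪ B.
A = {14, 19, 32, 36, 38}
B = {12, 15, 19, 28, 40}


Set A = {14, 19, 32, 36, 38}, |A| = 5
Set B = {12, 15, 19, 28, 40}, |B| = 5
A ∩ B = {19}, |A ∩ B| = 1
|A ∪ B| = |A| + |B| - |A ∩ B| = 5 + 5 - 1 = 9

9


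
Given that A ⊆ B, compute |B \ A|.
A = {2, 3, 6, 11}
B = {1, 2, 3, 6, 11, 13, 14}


Set A = {2, 3, 6, 11}, |A| = 4
Set B = {1, 2, 3, 6, 11, 13, 14}, |B| = 7
Since A ⊆ B: B \ A = {1, 13, 14}
|B| - |A| = 7 - 4 = 3

3


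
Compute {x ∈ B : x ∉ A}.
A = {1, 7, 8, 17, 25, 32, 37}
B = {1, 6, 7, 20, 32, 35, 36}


Set A = {1, 7, 8, 17, 25, 32, 37}
Set B = {1, 6, 7, 20, 32, 35, 36}
Check each element of B against A:
1 ∈ A, 6 ∉ A (include), 7 ∈ A, 20 ∉ A (include), 32 ∈ A, 35 ∉ A (include), 36 ∉ A (include)
Elements of B not in A: {6, 20, 35, 36}

{6, 20, 35, 36}


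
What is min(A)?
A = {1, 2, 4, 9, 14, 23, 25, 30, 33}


Set A = {1, 2, 4, 9, 14, 23, 25, 30, 33}
Elements in ascending order: 1, 2, 4, 9, 14, 23, 25, 30, 33
The smallest element is 1.

1


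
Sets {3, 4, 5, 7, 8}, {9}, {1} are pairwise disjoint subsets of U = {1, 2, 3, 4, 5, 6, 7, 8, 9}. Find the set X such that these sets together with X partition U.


U = {1, 2, 3, 4, 5, 6, 7, 8, 9}
Shown blocks: {3, 4, 5, 7, 8}, {9}, {1}
A partition's blocks are pairwise disjoint and cover U, so the missing block = U \ (union of shown blocks).
Union of shown blocks: {1, 3, 4, 5, 7, 8, 9}
Missing block = U \ (union) = {2, 6}

{2, 6}


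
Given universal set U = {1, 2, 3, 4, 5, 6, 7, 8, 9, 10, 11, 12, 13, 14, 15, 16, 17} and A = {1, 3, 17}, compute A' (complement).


Universal set U = {1, 2, 3, 4, 5, 6, 7, 8, 9, 10, 11, 12, 13, 14, 15, 16, 17}
Set A = {1, 3, 17}
A' = U \ A = elements in U but not in A
Checking each element of U:
1 (in A, exclude), 2 (not in A, include), 3 (in A, exclude), 4 (not in A, include), 5 (not in A, include), 6 (not in A, include), 7 (not in A, include), 8 (not in A, include), 9 (not in A, include), 10 (not in A, include), 11 (not in A, include), 12 (not in A, include), 13 (not in A, include), 14 (not in A, include), 15 (not in A, include), 16 (not in A, include), 17 (in A, exclude)
A' = {2, 4, 5, 6, 7, 8, 9, 10, 11, 12, 13, 14, 15, 16}

{2, 4, 5, 6, 7, 8, 9, 10, 11, 12, 13, 14, 15, 16}


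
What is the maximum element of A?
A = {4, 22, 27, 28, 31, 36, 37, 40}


Set A = {4, 22, 27, 28, 31, 36, 37, 40}
Elements in ascending order: 4, 22, 27, 28, 31, 36, 37, 40
The largest element is 40.

40


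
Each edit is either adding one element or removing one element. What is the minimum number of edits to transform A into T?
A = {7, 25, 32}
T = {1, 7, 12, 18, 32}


Set A = {7, 25, 32}
Set T = {1, 7, 12, 18, 32}
Elements to remove from A (in A, not in T): {25} → 1 removals
Elements to add to A (in T, not in A): {1, 12, 18} → 3 additions
Total edits = 1 + 3 = 4

4


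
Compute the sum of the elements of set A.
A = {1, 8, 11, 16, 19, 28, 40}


Set A = {1, 8, 11, 16, 19, 28, 40}
Sum = 1 + 8 + 11 + 16 + 19 + 28 + 40 = 123

123


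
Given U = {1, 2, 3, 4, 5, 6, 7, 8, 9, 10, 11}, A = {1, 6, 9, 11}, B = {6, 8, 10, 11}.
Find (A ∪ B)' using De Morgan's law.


U = {1, 2, 3, 4, 5, 6, 7, 8, 9, 10, 11}
A = {1, 6, 9, 11}, B = {6, 8, 10, 11}
A ∪ B = {1, 6, 8, 9, 10, 11}
(A ∪ B)' = U \ (A ∪ B) = {2, 3, 4, 5, 7}
Verification via A' ∩ B': A' = {2, 3, 4, 5, 7, 8, 10}, B' = {1, 2, 3, 4, 5, 7, 9}
A' ∩ B' = {2, 3, 4, 5, 7} ✓

{2, 3, 4, 5, 7}


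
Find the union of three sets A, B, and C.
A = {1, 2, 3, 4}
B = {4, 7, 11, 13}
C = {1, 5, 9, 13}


Set A = {1, 2, 3, 4}
Set B = {4, 7, 11, 13}
Set C = {1, 5, 9, 13}
First, A ∪ B = {1, 2, 3, 4, 7, 11, 13}
Then, (A ∪ B) ∪ C = {1, 2, 3, 4, 5, 7, 9, 11, 13}

{1, 2, 3, 4, 5, 7, 9, 11, 13}


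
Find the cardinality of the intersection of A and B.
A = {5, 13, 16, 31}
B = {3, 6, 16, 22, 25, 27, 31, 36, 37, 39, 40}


Set A = {5, 13, 16, 31}
Set B = {3, 6, 16, 22, 25, 27, 31, 36, 37, 39, 40}
A ∩ B = {16, 31}
|A ∩ B| = 2

2


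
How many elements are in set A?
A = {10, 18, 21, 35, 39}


Set A = {10, 18, 21, 35, 39}
Listing elements: 10, 18, 21, 35, 39
Counting: 5 elements
|A| = 5

5


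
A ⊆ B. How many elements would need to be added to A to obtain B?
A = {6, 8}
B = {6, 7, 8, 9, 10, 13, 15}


Set A = {6, 8}, |A| = 2
Set B = {6, 7, 8, 9, 10, 13, 15}, |B| = 7
Since A ⊆ B: B \ A = {7, 9, 10, 13, 15}
|B| - |A| = 7 - 2 = 5

5


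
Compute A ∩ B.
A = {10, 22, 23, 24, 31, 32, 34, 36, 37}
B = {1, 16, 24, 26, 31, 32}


Set A = {10, 22, 23, 24, 31, 32, 34, 36, 37}
Set B = {1, 16, 24, 26, 31, 32}
A ∩ B includes only elements in both sets.
Check each element of A against B:
10 ✗, 22 ✗, 23 ✗, 24 ✓, 31 ✓, 32 ✓, 34 ✗, 36 ✗, 37 ✗
A ∩ B = {24, 31, 32}

{24, 31, 32}


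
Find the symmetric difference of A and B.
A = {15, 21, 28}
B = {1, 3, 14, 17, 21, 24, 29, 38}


Set A = {15, 21, 28}
Set B = {1, 3, 14, 17, 21, 24, 29, 38}
A △ B = (A \ B) ∪ (B \ A)
Elements in A but not B: {15, 28}
Elements in B but not A: {1, 3, 14, 17, 24, 29, 38}
A △ B = {1, 3, 14, 15, 17, 24, 28, 29, 38}

{1, 3, 14, 15, 17, 24, 28, 29, 38}


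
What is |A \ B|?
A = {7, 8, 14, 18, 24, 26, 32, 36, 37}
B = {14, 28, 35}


Set A = {7, 8, 14, 18, 24, 26, 32, 36, 37}
Set B = {14, 28, 35}
A \ B = {7, 8, 18, 24, 26, 32, 36, 37}
|A \ B| = 8

8


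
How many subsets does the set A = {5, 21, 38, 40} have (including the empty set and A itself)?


Set A = {5, 21, 38, 40}
|A| = 4
The power set P(A) contains all subsets of A.
|P(A)| = 2^|A| = 2^4 = 16

16


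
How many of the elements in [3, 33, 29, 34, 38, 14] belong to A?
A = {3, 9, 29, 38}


Set A = {3, 9, 29, 38}
Candidates: [3, 33, 29, 34, 38, 14]
Check each candidate:
3 ∈ A, 33 ∉ A, 29 ∈ A, 34 ∉ A, 38 ∈ A, 14 ∉ A
Count of candidates in A: 3

3


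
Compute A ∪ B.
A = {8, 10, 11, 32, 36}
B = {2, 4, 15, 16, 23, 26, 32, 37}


Set A = {8, 10, 11, 32, 36}
Set B = {2, 4, 15, 16, 23, 26, 32, 37}
A ∪ B includes all elements in either set.
Elements from A: {8, 10, 11, 32, 36}
Elements from B not already included: {2, 4, 15, 16, 23, 26, 37}
A ∪ B = {2, 4, 8, 10, 11, 15, 16, 23, 26, 32, 36, 37}

{2, 4, 8, 10, 11, 15, 16, 23, 26, 32, 36, 37}


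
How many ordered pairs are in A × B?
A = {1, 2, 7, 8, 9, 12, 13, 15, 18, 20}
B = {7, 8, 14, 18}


Set A = {1, 2, 7, 8, 9, 12, 13, 15, 18, 20} has 10 elements.
Set B = {7, 8, 14, 18} has 4 elements.
|A × B| = |A| × |B| = 10 × 4 = 40

40


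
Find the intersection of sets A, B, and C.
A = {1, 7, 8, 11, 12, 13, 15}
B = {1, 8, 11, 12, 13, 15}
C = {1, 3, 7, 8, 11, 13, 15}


Set A = {1, 7, 8, 11, 12, 13, 15}
Set B = {1, 8, 11, 12, 13, 15}
Set C = {1, 3, 7, 8, 11, 13, 15}
First, A ∩ B = {1, 8, 11, 12, 13, 15}
Then, (A ∩ B) ∩ C = {1, 8, 11, 13, 15}

{1, 8, 11, 13, 15}


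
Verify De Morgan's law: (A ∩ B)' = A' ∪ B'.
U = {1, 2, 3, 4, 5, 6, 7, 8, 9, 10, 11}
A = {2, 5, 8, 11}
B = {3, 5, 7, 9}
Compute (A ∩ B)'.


U = {1, 2, 3, 4, 5, 6, 7, 8, 9, 10, 11}
A = {2, 5, 8, 11}, B = {3, 5, 7, 9}
A ∩ B = {5}
(A ∩ B)' = U \ (A ∩ B) = {1, 2, 3, 4, 6, 7, 8, 9, 10, 11}
Verification via A' ∪ B': A' = {1, 3, 4, 6, 7, 9, 10}, B' = {1, 2, 4, 6, 8, 10, 11}
A' ∪ B' = {1, 2, 3, 4, 6, 7, 8, 9, 10, 11} ✓

{1, 2, 3, 4, 6, 7, 8, 9, 10, 11}


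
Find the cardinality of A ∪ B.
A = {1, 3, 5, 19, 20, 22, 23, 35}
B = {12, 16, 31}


Set A = {1, 3, 5, 19, 20, 22, 23, 35}, |A| = 8
Set B = {12, 16, 31}, |B| = 3
A ∩ B = {}, |A ∩ B| = 0
|A ∪ B| = |A| + |B| - |A ∩ B| = 8 + 3 - 0 = 11

11


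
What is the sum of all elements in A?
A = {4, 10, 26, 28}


Set A = {4, 10, 26, 28}
Sum = 4 + 10 + 26 + 28 = 68

68


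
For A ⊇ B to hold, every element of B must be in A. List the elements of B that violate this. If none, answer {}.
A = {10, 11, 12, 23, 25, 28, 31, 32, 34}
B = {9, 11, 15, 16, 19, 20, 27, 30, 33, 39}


Set A = {10, 11, 12, 23, 25, 28, 31, 32, 34}
Set B = {9, 11, 15, 16, 19, 20, 27, 30, 33, 39}
Check each element of B against A:
9 ∉ A (include), 11 ∈ A, 15 ∉ A (include), 16 ∉ A (include), 19 ∉ A (include), 20 ∉ A (include), 27 ∉ A (include), 30 ∉ A (include), 33 ∉ A (include), 39 ∉ A (include)
Elements of B not in A: {9, 15, 16, 19, 20, 27, 30, 33, 39}

{9, 15, 16, 19, 20, 27, 30, 33, 39}


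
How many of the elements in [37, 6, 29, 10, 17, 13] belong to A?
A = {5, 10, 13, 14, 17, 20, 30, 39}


Set A = {5, 10, 13, 14, 17, 20, 30, 39}
Candidates: [37, 6, 29, 10, 17, 13]
Check each candidate:
37 ∉ A, 6 ∉ A, 29 ∉ A, 10 ∈ A, 17 ∈ A, 13 ∈ A
Count of candidates in A: 3

3


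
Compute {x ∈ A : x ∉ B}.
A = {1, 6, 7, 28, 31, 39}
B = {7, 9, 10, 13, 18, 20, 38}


Set A = {1, 6, 7, 28, 31, 39}
Set B = {7, 9, 10, 13, 18, 20, 38}
Check each element of A against B:
1 ∉ B (include), 6 ∉ B (include), 7 ∈ B, 28 ∉ B (include), 31 ∉ B (include), 39 ∉ B (include)
Elements of A not in B: {1, 6, 28, 31, 39}

{1, 6, 28, 31, 39}


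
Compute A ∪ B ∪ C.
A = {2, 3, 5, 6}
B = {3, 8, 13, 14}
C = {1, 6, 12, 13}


Set A = {2, 3, 5, 6}
Set B = {3, 8, 13, 14}
Set C = {1, 6, 12, 13}
First, A ∪ B = {2, 3, 5, 6, 8, 13, 14}
Then, (A ∪ B) ∪ C = {1, 2, 3, 5, 6, 8, 12, 13, 14}

{1, 2, 3, 5, 6, 8, 12, 13, 14}


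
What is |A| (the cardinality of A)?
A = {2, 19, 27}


Set A = {2, 19, 27}
Listing elements: 2, 19, 27
Counting: 3 elements
|A| = 3

3


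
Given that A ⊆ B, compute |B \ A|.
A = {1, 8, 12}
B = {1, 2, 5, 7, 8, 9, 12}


Set A = {1, 8, 12}, |A| = 3
Set B = {1, 2, 5, 7, 8, 9, 12}, |B| = 7
Since A ⊆ B: B \ A = {2, 5, 7, 9}
|B| - |A| = 7 - 3 = 4

4


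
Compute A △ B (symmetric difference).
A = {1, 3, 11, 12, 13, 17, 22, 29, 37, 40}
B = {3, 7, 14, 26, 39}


Set A = {1, 3, 11, 12, 13, 17, 22, 29, 37, 40}
Set B = {3, 7, 14, 26, 39}
A △ B = (A \ B) ∪ (B \ A)
Elements in A but not B: {1, 11, 12, 13, 17, 22, 29, 37, 40}
Elements in B but not A: {7, 14, 26, 39}
A △ B = {1, 7, 11, 12, 13, 14, 17, 22, 26, 29, 37, 39, 40}

{1, 7, 11, 12, 13, 14, 17, 22, 26, 29, 37, 39, 40}


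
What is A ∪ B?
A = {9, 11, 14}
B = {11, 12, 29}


Set A = {9, 11, 14}
Set B = {11, 12, 29}
A ∪ B includes all elements in either set.
Elements from A: {9, 11, 14}
Elements from B not already included: {12, 29}
A ∪ B = {9, 11, 12, 14, 29}

{9, 11, 12, 14, 29}


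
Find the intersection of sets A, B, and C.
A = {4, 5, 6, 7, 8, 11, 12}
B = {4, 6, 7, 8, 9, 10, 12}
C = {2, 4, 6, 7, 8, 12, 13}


Set A = {4, 5, 6, 7, 8, 11, 12}
Set B = {4, 6, 7, 8, 9, 10, 12}
Set C = {2, 4, 6, 7, 8, 12, 13}
First, A ∩ B = {4, 6, 7, 8, 12}
Then, (A ∩ B) ∩ C = {4, 6, 7, 8, 12}

{4, 6, 7, 8, 12}


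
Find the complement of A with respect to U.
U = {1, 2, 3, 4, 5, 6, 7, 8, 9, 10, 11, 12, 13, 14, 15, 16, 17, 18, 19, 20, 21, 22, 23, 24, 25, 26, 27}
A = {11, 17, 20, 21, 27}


Universal set U = {1, 2, 3, 4, 5, 6, 7, 8, 9, 10, 11, 12, 13, 14, 15, 16, 17, 18, 19, 20, 21, 22, 23, 24, 25, 26, 27}
Set A = {11, 17, 20, 21, 27}
A' = U \ A = elements in U but not in A
Checking each element of U:
1 (not in A, include), 2 (not in A, include), 3 (not in A, include), 4 (not in A, include), 5 (not in A, include), 6 (not in A, include), 7 (not in A, include), 8 (not in A, include), 9 (not in A, include), 10 (not in A, include), 11 (in A, exclude), 12 (not in A, include), 13 (not in A, include), 14 (not in A, include), 15 (not in A, include), 16 (not in A, include), 17 (in A, exclude), 18 (not in A, include), 19 (not in A, include), 20 (in A, exclude), 21 (in A, exclude), 22 (not in A, include), 23 (not in A, include), 24 (not in A, include), 25 (not in A, include), 26 (not in A, include), 27 (in A, exclude)
A' = {1, 2, 3, 4, 5, 6, 7, 8, 9, 10, 12, 13, 14, 15, 16, 18, 19, 22, 23, 24, 25, 26}

{1, 2, 3, 4, 5, 6, 7, 8, 9, 10, 12, 13, 14, 15, 16, 18, 19, 22, 23, 24, 25, 26}


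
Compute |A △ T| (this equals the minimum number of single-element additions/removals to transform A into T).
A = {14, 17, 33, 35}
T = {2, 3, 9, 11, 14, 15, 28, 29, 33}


Set A = {14, 17, 33, 35}
Set T = {2, 3, 9, 11, 14, 15, 28, 29, 33}
Elements to remove from A (in A, not in T): {17, 35} → 2 removals
Elements to add to A (in T, not in A): {2, 3, 9, 11, 15, 28, 29} → 7 additions
Total edits = 2 + 7 = 9

9


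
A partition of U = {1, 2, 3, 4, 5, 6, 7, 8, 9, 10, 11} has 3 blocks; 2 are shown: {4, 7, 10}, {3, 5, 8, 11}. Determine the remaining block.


U = {1, 2, 3, 4, 5, 6, 7, 8, 9, 10, 11}
Shown blocks: {4, 7, 10}, {3, 5, 8, 11}
A partition's blocks are pairwise disjoint and cover U, so the missing block = U \ (union of shown blocks).
Union of shown blocks: {3, 4, 5, 7, 8, 10, 11}
Missing block = U \ (union) = {1, 2, 6, 9}

{1, 2, 6, 9}
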